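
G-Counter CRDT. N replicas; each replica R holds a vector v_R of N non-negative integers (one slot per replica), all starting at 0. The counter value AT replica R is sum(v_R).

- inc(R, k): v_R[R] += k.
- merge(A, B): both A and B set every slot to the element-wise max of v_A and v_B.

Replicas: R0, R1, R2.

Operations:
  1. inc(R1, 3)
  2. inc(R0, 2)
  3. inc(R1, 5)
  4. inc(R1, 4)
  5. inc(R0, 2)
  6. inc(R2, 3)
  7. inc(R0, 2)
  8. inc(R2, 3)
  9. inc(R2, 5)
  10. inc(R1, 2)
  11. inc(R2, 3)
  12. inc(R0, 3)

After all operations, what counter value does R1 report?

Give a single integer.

Answer: 14

Derivation:
Op 1: inc R1 by 3 -> R1=(0,3,0) value=3
Op 2: inc R0 by 2 -> R0=(2,0,0) value=2
Op 3: inc R1 by 5 -> R1=(0,8,0) value=8
Op 4: inc R1 by 4 -> R1=(0,12,0) value=12
Op 5: inc R0 by 2 -> R0=(4,0,0) value=4
Op 6: inc R2 by 3 -> R2=(0,0,3) value=3
Op 7: inc R0 by 2 -> R0=(6,0,0) value=6
Op 8: inc R2 by 3 -> R2=(0,0,6) value=6
Op 9: inc R2 by 5 -> R2=(0,0,11) value=11
Op 10: inc R1 by 2 -> R1=(0,14,0) value=14
Op 11: inc R2 by 3 -> R2=(0,0,14) value=14
Op 12: inc R0 by 3 -> R0=(9,0,0) value=9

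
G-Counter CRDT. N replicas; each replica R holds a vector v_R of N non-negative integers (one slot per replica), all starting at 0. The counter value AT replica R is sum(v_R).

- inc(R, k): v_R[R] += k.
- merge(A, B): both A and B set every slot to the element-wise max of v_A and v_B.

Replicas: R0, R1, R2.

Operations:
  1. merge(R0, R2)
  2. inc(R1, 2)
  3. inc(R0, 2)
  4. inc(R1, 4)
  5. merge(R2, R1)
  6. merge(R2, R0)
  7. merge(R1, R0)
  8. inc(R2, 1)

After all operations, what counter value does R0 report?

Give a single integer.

Op 1: merge R0<->R2 -> R0=(0,0,0) R2=(0,0,0)
Op 2: inc R1 by 2 -> R1=(0,2,0) value=2
Op 3: inc R0 by 2 -> R0=(2,0,0) value=2
Op 4: inc R1 by 4 -> R1=(0,6,0) value=6
Op 5: merge R2<->R1 -> R2=(0,6,0) R1=(0,6,0)
Op 6: merge R2<->R0 -> R2=(2,6,0) R0=(2,6,0)
Op 7: merge R1<->R0 -> R1=(2,6,0) R0=(2,6,0)
Op 8: inc R2 by 1 -> R2=(2,6,1) value=9

Answer: 8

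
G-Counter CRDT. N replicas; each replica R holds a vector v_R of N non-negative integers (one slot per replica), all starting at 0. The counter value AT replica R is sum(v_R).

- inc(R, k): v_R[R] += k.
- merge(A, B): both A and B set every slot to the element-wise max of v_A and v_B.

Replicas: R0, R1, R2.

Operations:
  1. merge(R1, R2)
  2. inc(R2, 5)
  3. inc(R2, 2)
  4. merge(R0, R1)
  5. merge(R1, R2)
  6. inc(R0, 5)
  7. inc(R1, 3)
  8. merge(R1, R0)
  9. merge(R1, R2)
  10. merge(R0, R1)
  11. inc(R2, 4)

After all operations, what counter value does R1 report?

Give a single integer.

Answer: 15

Derivation:
Op 1: merge R1<->R2 -> R1=(0,0,0) R2=(0,0,0)
Op 2: inc R2 by 5 -> R2=(0,0,5) value=5
Op 3: inc R2 by 2 -> R2=(0,0,7) value=7
Op 4: merge R0<->R1 -> R0=(0,0,0) R1=(0,0,0)
Op 5: merge R1<->R2 -> R1=(0,0,7) R2=(0,0,7)
Op 6: inc R0 by 5 -> R0=(5,0,0) value=5
Op 7: inc R1 by 3 -> R1=(0,3,7) value=10
Op 8: merge R1<->R0 -> R1=(5,3,7) R0=(5,3,7)
Op 9: merge R1<->R2 -> R1=(5,3,7) R2=(5,3,7)
Op 10: merge R0<->R1 -> R0=(5,3,7) R1=(5,3,7)
Op 11: inc R2 by 4 -> R2=(5,3,11) value=19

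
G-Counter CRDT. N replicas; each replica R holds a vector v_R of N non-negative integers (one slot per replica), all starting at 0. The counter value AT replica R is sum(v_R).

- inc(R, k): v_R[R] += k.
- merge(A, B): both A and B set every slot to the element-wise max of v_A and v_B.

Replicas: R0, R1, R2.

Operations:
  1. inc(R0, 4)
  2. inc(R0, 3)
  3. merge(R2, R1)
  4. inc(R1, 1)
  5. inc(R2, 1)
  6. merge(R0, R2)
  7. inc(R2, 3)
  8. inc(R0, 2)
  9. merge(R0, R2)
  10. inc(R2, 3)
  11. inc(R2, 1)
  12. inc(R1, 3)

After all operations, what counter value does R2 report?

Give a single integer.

Op 1: inc R0 by 4 -> R0=(4,0,0) value=4
Op 2: inc R0 by 3 -> R0=(7,0,0) value=7
Op 3: merge R2<->R1 -> R2=(0,0,0) R1=(0,0,0)
Op 4: inc R1 by 1 -> R1=(0,1,0) value=1
Op 5: inc R2 by 1 -> R2=(0,0,1) value=1
Op 6: merge R0<->R2 -> R0=(7,0,1) R2=(7,0,1)
Op 7: inc R2 by 3 -> R2=(7,0,4) value=11
Op 8: inc R0 by 2 -> R0=(9,0,1) value=10
Op 9: merge R0<->R2 -> R0=(9,0,4) R2=(9,0,4)
Op 10: inc R2 by 3 -> R2=(9,0,7) value=16
Op 11: inc R2 by 1 -> R2=(9,0,8) value=17
Op 12: inc R1 by 3 -> R1=(0,4,0) value=4

Answer: 17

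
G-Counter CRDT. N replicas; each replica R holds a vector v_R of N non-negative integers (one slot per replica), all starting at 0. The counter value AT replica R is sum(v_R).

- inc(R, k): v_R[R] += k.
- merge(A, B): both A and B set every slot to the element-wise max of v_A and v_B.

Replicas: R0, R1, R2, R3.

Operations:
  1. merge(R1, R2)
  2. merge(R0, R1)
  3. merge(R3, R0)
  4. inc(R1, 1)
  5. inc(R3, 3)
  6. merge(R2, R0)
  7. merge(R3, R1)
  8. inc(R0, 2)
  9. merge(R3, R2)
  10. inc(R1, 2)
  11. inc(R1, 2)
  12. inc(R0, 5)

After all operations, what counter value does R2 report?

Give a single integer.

Answer: 4

Derivation:
Op 1: merge R1<->R2 -> R1=(0,0,0,0) R2=(0,0,0,0)
Op 2: merge R0<->R1 -> R0=(0,0,0,0) R1=(0,0,0,0)
Op 3: merge R3<->R0 -> R3=(0,0,0,0) R0=(0,0,0,0)
Op 4: inc R1 by 1 -> R1=(0,1,0,0) value=1
Op 5: inc R3 by 3 -> R3=(0,0,0,3) value=3
Op 6: merge R2<->R0 -> R2=(0,0,0,0) R0=(0,0,0,0)
Op 7: merge R3<->R1 -> R3=(0,1,0,3) R1=(0,1,0,3)
Op 8: inc R0 by 2 -> R0=(2,0,0,0) value=2
Op 9: merge R3<->R2 -> R3=(0,1,0,3) R2=(0,1,0,3)
Op 10: inc R1 by 2 -> R1=(0,3,0,3) value=6
Op 11: inc R1 by 2 -> R1=(0,5,0,3) value=8
Op 12: inc R0 by 5 -> R0=(7,0,0,0) value=7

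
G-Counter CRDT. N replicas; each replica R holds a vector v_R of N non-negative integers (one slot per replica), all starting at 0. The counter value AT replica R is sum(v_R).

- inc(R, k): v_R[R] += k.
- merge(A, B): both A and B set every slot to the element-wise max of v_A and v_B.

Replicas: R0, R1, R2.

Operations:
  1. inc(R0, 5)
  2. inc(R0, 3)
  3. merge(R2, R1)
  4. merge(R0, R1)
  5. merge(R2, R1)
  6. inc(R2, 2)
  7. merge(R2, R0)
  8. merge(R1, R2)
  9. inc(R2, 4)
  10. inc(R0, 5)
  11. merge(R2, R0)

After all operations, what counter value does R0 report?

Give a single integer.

Op 1: inc R0 by 5 -> R0=(5,0,0) value=5
Op 2: inc R0 by 3 -> R0=(8,0,0) value=8
Op 3: merge R2<->R1 -> R2=(0,0,0) R1=(0,0,0)
Op 4: merge R0<->R1 -> R0=(8,0,0) R1=(8,0,0)
Op 5: merge R2<->R1 -> R2=(8,0,0) R1=(8,0,0)
Op 6: inc R2 by 2 -> R2=(8,0,2) value=10
Op 7: merge R2<->R0 -> R2=(8,0,2) R0=(8,0,2)
Op 8: merge R1<->R2 -> R1=(8,0,2) R2=(8,0,2)
Op 9: inc R2 by 4 -> R2=(8,0,6) value=14
Op 10: inc R0 by 5 -> R0=(13,0,2) value=15
Op 11: merge R2<->R0 -> R2=(13,0,6) R0=(13,0,6)

Answer: 19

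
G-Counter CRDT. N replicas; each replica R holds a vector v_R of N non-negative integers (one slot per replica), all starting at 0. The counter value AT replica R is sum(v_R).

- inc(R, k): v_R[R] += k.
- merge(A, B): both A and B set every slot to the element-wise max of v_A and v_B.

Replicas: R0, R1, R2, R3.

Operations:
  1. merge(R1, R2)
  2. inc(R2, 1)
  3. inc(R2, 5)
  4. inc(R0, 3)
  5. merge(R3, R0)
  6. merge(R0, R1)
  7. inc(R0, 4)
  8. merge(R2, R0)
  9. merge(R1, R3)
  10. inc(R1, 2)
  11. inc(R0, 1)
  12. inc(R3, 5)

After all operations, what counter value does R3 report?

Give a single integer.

Answer: 8

Derivation:
Op 1: merge R1<->R2 -> R1=(0,0,0,0) R2=(0,0,0,0)
Op 2: inc R2 by 1 -> R2=(0,0,1,0) value=1
Op 3: inc R2 by 5 -> R2=(0,0,6,0) value=6
Op 4: inc R0 by 3 -> R0=(3,0,0,0) value=3
Op 5: merge R3<->R0 -> R3=(3,0,0,0) R0=(3,0,0,0)
Op 6: merge R0<->R1 -> R0=(3,0,0,0) R1=(3,0,0,0)
Op 7: inc R0 by 4 -> R0=(7,0,0,0) value=7
Op 8: merge R2<->R0 -> R2=(7,0,6,0) R0=(7,0,6,0)
Op 9: merge R1<->R3 -> R1=(3,0,0,0) R3=(3,0,0,0)
Op 10: inc R1 by 2 -> R1=(3,2,0,0) value=5
Op 11: inc R0 by 1 -> R0=(8,0,6,0) value=14
Op 12: inc R3 by 5 -> R3=(3,0,0,5) value=8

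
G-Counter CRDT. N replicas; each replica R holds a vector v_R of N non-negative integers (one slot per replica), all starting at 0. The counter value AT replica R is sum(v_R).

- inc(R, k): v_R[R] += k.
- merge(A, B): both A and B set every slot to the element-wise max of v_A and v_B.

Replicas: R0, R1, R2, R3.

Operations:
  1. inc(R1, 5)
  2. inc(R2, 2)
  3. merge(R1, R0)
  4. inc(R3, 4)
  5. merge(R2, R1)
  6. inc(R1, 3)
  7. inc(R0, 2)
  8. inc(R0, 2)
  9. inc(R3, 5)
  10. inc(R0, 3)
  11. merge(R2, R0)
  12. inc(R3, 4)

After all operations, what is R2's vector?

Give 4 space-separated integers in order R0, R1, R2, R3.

Answer: 7 5 2 0

Derivation:
Op 1: inc R1 by 5 -> R1=(0,5,0,0) value=5
Op 2: inc R2 by 2 -> R2=(0,0,2,0) value=2
Op 3: merge R1<->R0 -> R1=(0,5,0,0) R0=(0,5,0,0)
Op 4: inc R3 by 4 -> R3=(0,0,0,4) value=4
Op 5: merge R2<->R1 -> R2=(0,5,2,0) R1=(0,5,2,0)
Op 6: inc R1 by 3 -> R1=(0,8,2,0) value=10
Op 7: inc R0 by 2 -> R0=(2,5,0,0) value=7
Op 8: inc R0 by 2 -> R0=(4,5,0,0) value=9
Op 9: inc R3 by 5 -> R3=(0,0,0,9) value=9
Op 10: inc R0 by 3 -> R0=(7,5,0,0) value=12
Op 11: merge R2<->R0 -> R2=(7,5,2,0) R0=(7,5,2,0)
Op 12: inc R3 by 4 -> R3=(0,0,0,13) value=13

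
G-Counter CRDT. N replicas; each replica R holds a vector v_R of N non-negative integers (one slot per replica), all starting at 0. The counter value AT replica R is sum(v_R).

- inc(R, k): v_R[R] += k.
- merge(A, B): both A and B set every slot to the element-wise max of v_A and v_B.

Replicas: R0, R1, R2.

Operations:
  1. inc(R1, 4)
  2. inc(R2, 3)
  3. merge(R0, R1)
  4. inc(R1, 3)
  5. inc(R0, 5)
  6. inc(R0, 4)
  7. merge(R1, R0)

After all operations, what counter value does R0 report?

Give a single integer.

Answer: 16

Derivation:
Op 1: inc R1 by 4 -> R1=(0,4,0) value=4
Op 2: inc R2 by 3 -> R2=(0,0,3) value=3
Op 3: merge R0<->R1 -> R0=(0,4,0) R1=(0,4,0)
Op 4: inc R1 by 3 -> R1=(0,7,0) value=7
Op 5: inc R0 by 5 -> R0=(5,4,0) value=9
Op 6: inc R0 by 4 -> R0=(9,4,0) value=13
Op 7: merge R1<->R0 -> R1=(9,7,0) R0=(9,7,0)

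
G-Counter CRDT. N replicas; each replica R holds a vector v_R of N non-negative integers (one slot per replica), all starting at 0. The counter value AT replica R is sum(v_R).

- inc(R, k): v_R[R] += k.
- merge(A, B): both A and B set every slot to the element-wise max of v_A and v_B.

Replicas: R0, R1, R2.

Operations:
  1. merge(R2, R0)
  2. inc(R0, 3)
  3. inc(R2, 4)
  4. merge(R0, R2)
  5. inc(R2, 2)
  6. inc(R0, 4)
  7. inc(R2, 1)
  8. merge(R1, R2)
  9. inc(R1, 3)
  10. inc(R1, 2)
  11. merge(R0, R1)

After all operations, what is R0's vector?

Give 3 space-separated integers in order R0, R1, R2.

Answer: 7 5 7

Derivation:
Op 1: merge R2<->R0 -> R2=(0,0,0) R0=(0,0,0)
Op 2: inc R0 by 3 -> R0=(3,0,0) value=3
Op 3: inc R2 by 4 -> R2=(0,0,4) value=4
Op 4: merge R0<->R2 -> R0=(3,0,4) R2=(3,0,4)
Op 5: inc R2 by 2 -> R2=(3,0,6) value=9
Op 6: inc R0 by 4 -> R0=(7,0,4) value=11
Op 7: inc R2 by 1 -> R2=(3,0,7) value=10
Op 8: merge R1<->R2 -> R1=(3,0,7) R2=(3,0,7)
Op 9: inc R1 by 3 -> R1=(3,3,7) value=13
Op 10: inc R1 by 2 -> R1=(3,5,7) value=15
Op 11: merge R0<->R1 -> R0=(7,5,7) R1=(7,5,7)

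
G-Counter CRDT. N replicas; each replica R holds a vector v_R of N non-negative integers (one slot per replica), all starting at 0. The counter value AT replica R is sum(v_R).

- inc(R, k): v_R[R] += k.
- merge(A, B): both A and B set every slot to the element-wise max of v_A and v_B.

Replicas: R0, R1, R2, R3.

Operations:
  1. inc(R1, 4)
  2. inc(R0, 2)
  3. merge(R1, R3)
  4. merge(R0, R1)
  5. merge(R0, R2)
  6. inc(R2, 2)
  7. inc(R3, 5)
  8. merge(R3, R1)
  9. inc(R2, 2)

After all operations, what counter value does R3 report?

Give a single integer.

Op 1: inc R1 by 4 -> R1=(0,4,0,0) value=4
Op 2: inc R0 by 2 -> R0=(2,0,0,0) value=2
Op 3: merge R1<->R3 -> R1=(0,4,0,0) R3=(0,4,0,0)
Op 4: merge R0<->R1 -> R0=(2,4,0,0) R1=(2,4,0,0)
Op 5: merge R0<->R2 -> R0=(2,4,0,0) R2=(2,4,0,0)
Op 6: inc R2 by 2 -> R2=(2,4,2,0) value=8
Op 7: inc R3 by 5 -> R3=(0,4,0,5) value=9
Op 8: merge R3<->R1 -> R3=(2,4,0,5) R1=(2,4,0,5)
Op 9: inc R2 by 2 -> R2=(2,4,4,0) value=10

Answer: 11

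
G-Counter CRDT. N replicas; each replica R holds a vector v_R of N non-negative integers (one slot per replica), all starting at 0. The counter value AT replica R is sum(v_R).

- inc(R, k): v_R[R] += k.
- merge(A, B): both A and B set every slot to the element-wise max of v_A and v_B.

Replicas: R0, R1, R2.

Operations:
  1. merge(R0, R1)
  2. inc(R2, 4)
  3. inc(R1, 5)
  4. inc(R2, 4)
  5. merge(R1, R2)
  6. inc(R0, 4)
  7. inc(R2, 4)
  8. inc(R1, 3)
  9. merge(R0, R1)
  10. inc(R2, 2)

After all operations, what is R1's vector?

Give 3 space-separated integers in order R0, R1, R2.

Op 1: merge R0<->R1 -> R0=(0,0,0) R1=(0,0,0)
Op 2: inc R2 by 4 -> R2=(0,0,4) value=4
Op 3: inc R1 by 5 -> R1=(0,5,0) value=5
Op 4: inc R2 by 4 -> R2=(0,0,8) value=8
Op 5: merge R1<->R2 -> R1=(0,5,8) R2=(0,5,8)
Op 6: inc R0 by 4 -> R0=(4,0,0) value=4
Op 7: inc R2 by 4 -> R2=(0,5,12) value=17
Op 8: inc R1 by 3 -> R1=(0,8,8) value=16
Op 9: merge R0<->R1 -> R0=(4,8,8) R1=(4,8,8)
Op 10: inc R2 by 2 -> R2=(0,5,14) value=19

Answer: 4 8 8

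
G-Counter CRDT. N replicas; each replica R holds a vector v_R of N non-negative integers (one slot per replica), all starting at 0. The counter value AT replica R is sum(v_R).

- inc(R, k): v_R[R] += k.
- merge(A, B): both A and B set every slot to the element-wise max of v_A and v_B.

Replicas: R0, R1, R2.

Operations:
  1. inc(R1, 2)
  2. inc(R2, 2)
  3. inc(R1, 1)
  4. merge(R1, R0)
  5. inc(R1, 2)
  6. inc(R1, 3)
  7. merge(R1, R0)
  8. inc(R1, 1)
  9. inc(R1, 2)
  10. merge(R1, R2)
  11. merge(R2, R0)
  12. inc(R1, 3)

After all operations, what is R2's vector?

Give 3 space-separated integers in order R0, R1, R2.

Answer: 0 11 2

Derivation:
Op 1: inc R1 by 2 -> R1=(0,2,0) value=2
Op 2: inc R2 by 2 -> R2=(0,0,2) value=2
Op 3: inc R1 by 1 -> R1=(0,3,0) value=3
Op 4: merge R1<->R0 -> R1=(0,3,0) R0=(0,3,0)
Op 5: inc R1 by 2 -> R1=(0,5,0) value=5
Op 6: inc R1 by 3 -> R1=(0,8,0) value=8
Op 7: merge R1<->R0 -> R1=(0,8,0) R0=(0,8,0)
Op 8: inc R1 by 1 -> R1=(0,9,0) value=9
Op 9: inc R1 by 2 -> R1=(0,11,0) value=11
Op 10: merge R1<->R2 -> R1=(0,11,2) R2=(0,11,2)
Op 11: merge R2<->R0 -> R2=(0,11,2) R0=(0,11,2)
Op 12: inc R1 by 3 -> R1=(0,14,2) value=16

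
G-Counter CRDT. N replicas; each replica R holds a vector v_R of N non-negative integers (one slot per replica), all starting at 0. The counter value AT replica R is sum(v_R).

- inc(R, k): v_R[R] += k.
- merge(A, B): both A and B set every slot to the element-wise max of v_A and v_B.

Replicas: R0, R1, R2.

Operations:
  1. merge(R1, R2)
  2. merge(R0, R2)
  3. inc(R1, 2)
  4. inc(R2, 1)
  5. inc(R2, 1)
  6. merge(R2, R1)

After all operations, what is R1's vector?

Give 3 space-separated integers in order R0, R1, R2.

Op 1: merge R1<->R2 -> R1=(0,0,0) R2=(0,0,0)
Op 2: merge R0<->R2 -> R0=(0,0,0) R2=(0,0,0)
Op 3: inc R1 by 2 -> R1=(0,2,0) value=2
Op 4: inc R2 by 1 -> R2=(0,0,1) value=1
Op 5: inc R2 by 1 -> R2=(0,0,2) value=2
Op 6: merge R2<->R1 -> R2=(0,2,2) R1=(0,2,2)

Answer: 0 2 2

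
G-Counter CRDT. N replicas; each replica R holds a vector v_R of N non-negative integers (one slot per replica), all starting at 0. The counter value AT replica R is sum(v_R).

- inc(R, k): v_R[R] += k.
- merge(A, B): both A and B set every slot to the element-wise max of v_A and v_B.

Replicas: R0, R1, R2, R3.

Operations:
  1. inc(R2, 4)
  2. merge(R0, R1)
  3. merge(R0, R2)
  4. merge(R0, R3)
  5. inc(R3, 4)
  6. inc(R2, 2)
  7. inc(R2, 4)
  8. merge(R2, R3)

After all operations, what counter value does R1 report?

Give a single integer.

Answer: 0

Derivation:
Op 1: inc R2 by 4 -> R2=(0,0,4,0) value=4
Op 2: merge R0<->R1 -> R0=(0,0,0,0) R1=(0,0,0,0)
Op 3: merge R0<->R2 -> R0=(0,0,4,0) R2=(0,0,4,0)
Op 4: merge R0<->R3 -> R0=(0,0,4,0) R3=(0,0,4,0)
Op 5: inc R3 by 4 -> R3=(0,0,4,4) value=8
Op 6: inc R2 by 2 -> R2=(0,0,6,0) value=6
Op 7: inc R2 by 4 -> R2=(0,0,10,0) value=10
Op 8: merge R2<->R3 -> R2=(0,0,10,4) R3=(0,0,10,4)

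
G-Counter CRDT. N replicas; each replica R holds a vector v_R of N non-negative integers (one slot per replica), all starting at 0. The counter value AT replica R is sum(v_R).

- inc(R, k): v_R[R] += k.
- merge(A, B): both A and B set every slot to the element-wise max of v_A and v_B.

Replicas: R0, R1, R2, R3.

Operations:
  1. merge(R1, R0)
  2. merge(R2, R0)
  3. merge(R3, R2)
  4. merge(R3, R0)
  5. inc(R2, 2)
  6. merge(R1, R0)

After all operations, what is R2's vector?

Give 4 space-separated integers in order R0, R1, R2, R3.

Answer: 0 0 2 0

Derivation:
Op 1: merge R1<->R0 -> R1=(0,0,0,0) R0=(0,0,0,0)
Op 2: merge R2<->R0 -> R2=(0,0,0,0) R0=(0,0,0,0)
Op 3: merge R3<->R2 -> R3=(0,0,0,0) R2=(0,0,0,0)
Op 4: merge R3<->R0 -> R3=(0,0,0,0) R0=(0,0,0,0)
Op 5: inc R2 by 2 -> R2=(0,0,2,0) value=2
Op 6: merge R1<->R0 -> R1=(0,0,0,0) R0=(0,0,0,0)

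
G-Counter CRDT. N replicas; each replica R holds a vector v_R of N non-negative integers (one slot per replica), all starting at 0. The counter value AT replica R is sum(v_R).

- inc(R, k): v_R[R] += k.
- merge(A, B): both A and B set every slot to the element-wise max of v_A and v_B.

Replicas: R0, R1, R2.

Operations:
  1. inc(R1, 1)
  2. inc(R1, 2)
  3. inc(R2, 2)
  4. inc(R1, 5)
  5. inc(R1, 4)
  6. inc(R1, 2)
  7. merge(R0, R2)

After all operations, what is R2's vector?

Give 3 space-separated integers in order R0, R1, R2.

Answer: 0 0 2

Derivation:
Op 1: inc R1 by 1 -> R1=(0,1,0) value=1
Op 2: inc R1 by 2 -> R1=(0,3,0) value=3
Op 3: inc R2 by 2 -> R2=(0,0,2) value=2
Op 4: inc R1 by 5 -> R1=(0,8,0) value=8
Op 5: inc R1 by 4 -> R1=(0,12,0) value=12
Op 6: inc R1 by 2 -> R1=(0,14,0) value=14
Op 7: merge R0<->R2 -> R0=(0,0,2) R2=(0,0,2)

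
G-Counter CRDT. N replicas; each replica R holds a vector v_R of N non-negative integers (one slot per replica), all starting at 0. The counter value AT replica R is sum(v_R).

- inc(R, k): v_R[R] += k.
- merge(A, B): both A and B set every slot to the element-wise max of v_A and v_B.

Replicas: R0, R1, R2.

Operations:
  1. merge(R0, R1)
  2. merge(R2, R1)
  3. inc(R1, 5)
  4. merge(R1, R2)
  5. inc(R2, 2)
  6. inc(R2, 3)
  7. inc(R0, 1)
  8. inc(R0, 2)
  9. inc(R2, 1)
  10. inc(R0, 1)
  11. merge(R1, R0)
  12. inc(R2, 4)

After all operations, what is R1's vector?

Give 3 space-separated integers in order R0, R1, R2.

Op 1: merge R0<->R1 -> R0=(0,0,0) R1=(0,0,0)
Op 2: merge R2<->R1 -> R2=(0,0,0) R1=(0,0,0)
Op 3: inc R1 by 5 -> R1=(0,5,0) value=5
Op 4: merge R1<->R2 -> R1=(0,5,0) R2=(0,5,0)
Op 5: inc R2 by 2 -> R2=(0,5,2) value=7
Op 6: inc R2 by 3 -> R2=(0,5,5) value=10
Op 7: inc R0 by 1 -> R0=(1,0,0) value=1
Op 8: inc R0 by 2 -> R0=(3,0,0) value=3
Op 9: inc R2 by 1 -> R2=(0,5,6) value=11
Op 10: inc R0 by 1 -> R0=(4,0,0) value=4
Op 11: merge R1<->R0 -> R1=(4,5,0) R0=(4,5,0)
Op 12: inc R2 by 4 -> R2=(0,5,10) value=15

Answer: 4 5 0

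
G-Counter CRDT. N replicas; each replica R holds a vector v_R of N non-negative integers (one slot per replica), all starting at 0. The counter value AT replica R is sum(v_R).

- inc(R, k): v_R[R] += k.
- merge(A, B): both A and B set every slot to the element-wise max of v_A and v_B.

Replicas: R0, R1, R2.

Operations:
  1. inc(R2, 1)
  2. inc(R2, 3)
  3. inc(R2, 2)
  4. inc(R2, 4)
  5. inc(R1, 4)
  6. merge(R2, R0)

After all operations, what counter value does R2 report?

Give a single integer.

Op 1: inc R2 by 1 -> R2=(0,0,1) value=1
Op 2: inc R2 by 3 -> R2=(0,0,4) value=4
Op 3: inc R2 by 2 -> R2=(0,0,6) value=6
Op 4: inc R2 by 4 -> R2=(0,0,10) value=10
Op 5: inc R1 by 4 -> R1=(0,4,0) value=4
Op 6: merge R2<->R0 -> R2=(0,0,10) R0=(0,0,10)

Answer: 10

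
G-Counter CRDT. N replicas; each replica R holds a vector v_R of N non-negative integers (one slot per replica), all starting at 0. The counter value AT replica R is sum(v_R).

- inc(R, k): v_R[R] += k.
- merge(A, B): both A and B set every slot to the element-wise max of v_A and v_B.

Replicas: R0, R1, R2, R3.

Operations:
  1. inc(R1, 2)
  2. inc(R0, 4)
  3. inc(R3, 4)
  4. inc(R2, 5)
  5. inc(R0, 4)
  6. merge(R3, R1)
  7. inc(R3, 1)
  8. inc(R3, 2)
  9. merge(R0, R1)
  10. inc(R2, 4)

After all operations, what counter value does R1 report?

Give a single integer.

Answer: 14

Derivation:
Op 1: inc R1 by 2 -> R1=(0,2,0,0) value=2
Op 2: inc R0 by 4 -> R0=(4,0,0,0) value=4
Op 3: inc R3 by 4 -> R3=(0,0,0,4) value=4
Op 4: inc R2 by 5 -> R2=(0,0,5,0) value=5
Op 5: inc R0 by 4 -> R0=(8,0,0,0) value=8
Op 6: merge R3<->R1 -> R3=(0,2,0,4) R1=(0,2,0,4)
Op 7: inc R3 by 1 -> R3=(0,2,0,5) value=7
Op 8: inc R3 by 2 -> R3=(0,2,0,7) value=9
Op 9: merge R0<->R1 -> R0=(8,2,0,4) R1=(8,2,0,4)
Op 10: inc R2 by 4 -> R2=(0,0,9,0) value=9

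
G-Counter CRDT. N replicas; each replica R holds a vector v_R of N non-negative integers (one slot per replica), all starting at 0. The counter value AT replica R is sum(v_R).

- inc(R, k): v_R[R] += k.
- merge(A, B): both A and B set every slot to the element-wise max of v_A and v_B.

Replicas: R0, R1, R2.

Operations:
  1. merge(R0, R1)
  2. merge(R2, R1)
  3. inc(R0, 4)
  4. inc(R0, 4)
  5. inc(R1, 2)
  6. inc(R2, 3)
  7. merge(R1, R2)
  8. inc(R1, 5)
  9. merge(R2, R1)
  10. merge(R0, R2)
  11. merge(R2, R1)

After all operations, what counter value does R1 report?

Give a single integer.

Answer: 18

Derivation:
Op 1: merge R0<->R1 -> R0=(0,0,0) R1=(0,0,0)
Op 2: merge R2<->R1 -> R2=(0,0,0) R1=(0,0,0)
Op 3: inc R0 by 4 -> R0=(4,0,0) value=4
Op 4: inc R0 by 4 -> R0=(8,0,0) value=8
Op 5: inc R1 by 2 -> R1=(0,2,0) value=2
Op 6: inc R2 by 3 -> R2=(0,0,3) value=3
Op 7: merge R1<->R2 -> R1=(0,2,3) R2=(0,2,3)
Op 8: inc R1 by 5 -> R1=(0,7,3) value=10
Op 9: merge R2<->R1 -> R2=(0,7,3) R1=(0,7,3)
Op 10: merge R0<->R2 -> R0=(8,7,3) R2=(8,7,3)
Op 11: merge R2<->R1 -> R2=(8,7,3) R1=(8,7,3)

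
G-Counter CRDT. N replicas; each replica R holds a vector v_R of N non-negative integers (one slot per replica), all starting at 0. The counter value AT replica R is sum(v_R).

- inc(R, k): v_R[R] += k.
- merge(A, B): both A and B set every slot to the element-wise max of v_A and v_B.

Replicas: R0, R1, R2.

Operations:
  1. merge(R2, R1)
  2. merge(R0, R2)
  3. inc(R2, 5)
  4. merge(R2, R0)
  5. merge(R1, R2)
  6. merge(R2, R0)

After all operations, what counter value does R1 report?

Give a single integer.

Op 1: merge R2<->R1 -> R2=(0,0,0) R1=(0,0,0)
Op 2: merge R0<->R2 -> R0=(0,0,0) R2=(0,0,0)
Op 3: inc R2 by 5 -> R2=(0,0,5) value=5
Op 4: merge R2<->R0 -> R2=(0,0,5) R0=(0,0,5)
Op 5: merge R1<->R2 -> R1=(0,0,5) R2=(0,0,5)
Op 6: merge R2<->R0 -> R2=(0,0,5) R0=(0,0,5)

Answer: 5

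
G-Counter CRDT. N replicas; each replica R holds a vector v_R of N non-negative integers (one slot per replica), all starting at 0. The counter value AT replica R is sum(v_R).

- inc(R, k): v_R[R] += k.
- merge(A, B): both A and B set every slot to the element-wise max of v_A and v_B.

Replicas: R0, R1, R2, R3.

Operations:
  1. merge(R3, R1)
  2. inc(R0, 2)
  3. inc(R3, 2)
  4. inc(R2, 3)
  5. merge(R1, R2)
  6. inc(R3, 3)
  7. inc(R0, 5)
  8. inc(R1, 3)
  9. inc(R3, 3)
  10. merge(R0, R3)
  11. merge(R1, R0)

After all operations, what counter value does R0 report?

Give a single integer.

Op 1: merge R3<->R1 -> R3=(0,0,0,0) R1=(0,0,0,0)
Op 2: inc R0 by 2 -> R0=(2,0,0,0) value=2
Op 3: inc R3 by 2 -> R3=(0,0,0,2) value=2
Op 4: inc R2 by 3 -> R2=(0,0,3,0) value=3
Op 5: merge R1<->R2 -> R1=(0,0,3,0) R2=(0,0,3,0)
Op 6: inc R3 by 3 -> R3=(0,0,0,5) value=5
Op 7: inc R0 by 5 -> R0=(7,0,0,0) value=7
Op 8: inc R1 by 3 -> R1=(0,3,3,0) value=6
Op 9: inc R3 by 3 -> R3=(0,0,0,8) value=8
Op 10: merge R0<->R3 -> R0=(7,0,0,8) R3=(7,0,0,8)
Op 11: merge R1<->R0 -> R1=(7,3,3,8) R0=(7,3,3,8)

Answer: 21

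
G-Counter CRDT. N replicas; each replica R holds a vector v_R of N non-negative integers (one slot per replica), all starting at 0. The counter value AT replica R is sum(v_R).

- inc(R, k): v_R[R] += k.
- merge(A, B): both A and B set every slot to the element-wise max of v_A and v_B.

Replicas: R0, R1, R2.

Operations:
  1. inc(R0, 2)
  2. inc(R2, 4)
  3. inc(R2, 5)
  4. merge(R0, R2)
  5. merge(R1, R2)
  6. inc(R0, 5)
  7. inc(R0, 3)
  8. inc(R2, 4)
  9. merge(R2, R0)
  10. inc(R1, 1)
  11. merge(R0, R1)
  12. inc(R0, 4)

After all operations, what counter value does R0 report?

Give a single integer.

Answer: 28

Derivation:
Op 1: inc R0 by 2 -> R0=(2,0,0) value=2
Op 2: inc R2 by 4 -> R2=(0,0,4) value=4
Op 3: inc R2 by 5 -> R2=(0,0,9) value=9
Op 4: merge R0<->R2 -> R0=(2,0,9) R2=(2,0,9)
Op 5: merge R1<->R2 -> R1=(2,0,9) R2=(2,0,9)
Op 6: inc R0 by 5 -> R0=(7,0,9) value=16
Op 7: inc R0 by 3 -> R0=(10,0,9) value=19
Op 8: inc R2 by 4 -> R2=(2,0,13) value=15
Op 9: merge R2<->R0 -> R2=(10,0,13) R0=(10,0,13)
Op 10: inc R1 by 1 -> R1=(2,1,9) value=12
Op 11: merge R0<->R1 -> R0=(10,1,13) R1=(10,1,13)
Op 12: inc R0 by 4 -> R0=(14,1,13) value=28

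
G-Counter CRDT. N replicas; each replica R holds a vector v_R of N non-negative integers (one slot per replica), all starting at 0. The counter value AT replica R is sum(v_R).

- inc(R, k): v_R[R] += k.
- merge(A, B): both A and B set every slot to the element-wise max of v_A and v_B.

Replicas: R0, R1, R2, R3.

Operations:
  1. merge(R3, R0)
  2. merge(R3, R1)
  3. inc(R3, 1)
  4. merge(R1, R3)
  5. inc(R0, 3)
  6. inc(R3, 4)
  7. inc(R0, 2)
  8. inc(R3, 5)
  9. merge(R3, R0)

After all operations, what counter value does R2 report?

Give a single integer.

Op 1: merge R3<->R0 -> R3=(0,0,0,0) R0=(0,0,0,0)
Op 2: merge R3<->R1 -> R3=(0,0,0,0) R1=(0,0,0,0)
Op 3: inc R3 by 1 -> R3=(0,0,0,1) value=1
Op 4: merge R1<->R3 -> R1=(0,0,0,1) R3=(0,0,0,1)
Op 5: inc R0 by 3 -> R0=(3,0,0,0) value=3
Op 6: inc R3 by 4 -> R3=(0,0,0,5) value=5
Op 7: inc R0 by 2 -> R0=(5,0,0,0) value=5
Op 8: inc R3 by 5 -> R3=(0,0,0,10) value=10
Op 9: merge R3<->R0 -> R3=(5,0,0,10) R0=(5,0,0,10)

Answer: 0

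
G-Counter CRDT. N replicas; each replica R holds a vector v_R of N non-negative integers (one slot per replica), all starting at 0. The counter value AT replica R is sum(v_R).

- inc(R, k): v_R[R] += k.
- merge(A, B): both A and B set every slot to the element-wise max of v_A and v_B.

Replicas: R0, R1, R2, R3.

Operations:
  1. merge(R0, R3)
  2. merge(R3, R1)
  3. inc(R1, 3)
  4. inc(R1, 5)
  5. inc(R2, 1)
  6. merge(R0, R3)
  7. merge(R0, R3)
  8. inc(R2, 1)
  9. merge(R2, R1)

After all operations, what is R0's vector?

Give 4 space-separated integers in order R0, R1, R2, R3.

Answer: 0 0 0 0

Derivation:
Op 1: merge R0<->R3 -> R0=(0,0,0,0) R3=(0,0,0,0)
Op 2: merge R3<->R1 -> R3=(0,0,0,0) R1=(0,0,0,0)
Op 3: inc R1 by 3 -> R1=(0,3,0,0) value=3
Op 4: inc R1 by 5 -> R1=(0,8,0,0) value=8
Op 5: inc R2 by 1 -> R2=(0,0,1,0) value=1
Op 6: merge R0<->R3 -> R0=(0,0,0,0) R3=(0,0,0,0)
Op 7: merge R0<->R3 -> R0=(0,0,0,0) R3=(0,0,0,0)
Op 8: inc R2 by 1 -> R2=(0,0,2,0) value=2
Op 9: merge R2<->R1 -> R2=(0,8,2,0) R1=(0,8,2,0)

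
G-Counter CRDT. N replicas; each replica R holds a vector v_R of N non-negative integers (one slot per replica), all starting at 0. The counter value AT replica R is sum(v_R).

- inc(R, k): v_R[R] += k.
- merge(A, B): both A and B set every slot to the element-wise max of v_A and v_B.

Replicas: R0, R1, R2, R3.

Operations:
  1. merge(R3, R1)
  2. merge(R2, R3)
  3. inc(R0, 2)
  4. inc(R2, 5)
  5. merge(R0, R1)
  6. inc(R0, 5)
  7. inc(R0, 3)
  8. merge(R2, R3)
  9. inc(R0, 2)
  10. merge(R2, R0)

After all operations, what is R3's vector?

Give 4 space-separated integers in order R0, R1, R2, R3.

Op 1: merge R3<->R1 -> R3=(0,0,0,0) R1=(0,0,0,0)
Op 2: merge R2<->R3 -> R2=(0,0,0,0) R3=(0,0,0,0)
Op 3: inc R0 by 2 -> R0=(2,0,0,0) value=2
Op 4: inc R2 by 5 -> R2=(0,0,5,0) value=5
Op 5: merge R0<->R1 -> R0=(2,0,0,0) R1=(2,0,0,0)
Op 6: inc R0 by 5 -> R0=(7,0,0,0) value=7
Op 7: inc R0 by 3 -> R0=(10,0,0,0) value=10
Op 8: merge R2<->R3 -> R2=(0,0,5,0) R3=(0,0,5,0)
Op 9: inc R0 by 2 -> R0=(12,0,0,0) value=12
Op 10: merge R2<->R0 -> R2=(12,0,5,0) R0=(12,0,5,0)

Answer: 0 0 5 0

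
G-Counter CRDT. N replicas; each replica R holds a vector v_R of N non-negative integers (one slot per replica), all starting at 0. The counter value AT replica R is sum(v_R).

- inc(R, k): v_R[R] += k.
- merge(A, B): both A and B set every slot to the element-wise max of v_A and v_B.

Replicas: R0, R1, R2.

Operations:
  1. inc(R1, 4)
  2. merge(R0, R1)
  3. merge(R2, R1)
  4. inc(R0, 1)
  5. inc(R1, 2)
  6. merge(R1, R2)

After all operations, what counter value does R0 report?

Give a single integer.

Op 1: inc R1 by 4 -> R1=(0,4,0) value=4
Op 2: merge R0<->R1 -> R0=(0,4,0) R1=(0,4,0)
Op 3: merge R2<->R1 -> R2=(0,4,0) R1=(0,4,0)
Op 4: inc R0 by 1 -> R0=(1,4,0) value=5
Op 5: inc R1 by 2 -> R1=(0,6,0) value=6
Op 6: merge R1<->R2 -> R1=(0,6,0) R2=(0,6,0)

Answer: 5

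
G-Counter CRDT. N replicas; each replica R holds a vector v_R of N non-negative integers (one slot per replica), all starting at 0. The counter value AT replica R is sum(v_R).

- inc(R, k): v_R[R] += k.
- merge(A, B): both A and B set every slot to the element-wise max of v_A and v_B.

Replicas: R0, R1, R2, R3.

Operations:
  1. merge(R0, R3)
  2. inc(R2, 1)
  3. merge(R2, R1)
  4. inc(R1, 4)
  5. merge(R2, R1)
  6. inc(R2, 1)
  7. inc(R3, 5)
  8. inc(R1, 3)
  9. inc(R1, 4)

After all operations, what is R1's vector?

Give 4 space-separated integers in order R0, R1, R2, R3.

Op 1: merge R0<->R3 -> R0=(0,0,0,0) R3=(0,0,0,0)
Op 2: inc R2 by 1 -> R2=(0,0,1,0) value=1
Op 3: merge R2<->R1 -> R2=(0,0,1,0) R1=(0,0,1,0)
Op 4: inc R1 by 4 -> R1=(0,4,1,0) value=5
Op 5: merge R2<->R1 -> R2=(0,4,1,0) R1=(0,4,1,0)
Op 6: inc R2 by 1 -> R2=(0,4,2,0) value=6
Op 7: inc R3 by 5 -> R3=(0,0,0,5) value=5
Op 8: inc R1 by 3 -> R1=(0,7,1,0) value=8
Op 9: inc R1 by 4 -> R1=(0,11,1,0) value=12

Answer: 0 11 1 0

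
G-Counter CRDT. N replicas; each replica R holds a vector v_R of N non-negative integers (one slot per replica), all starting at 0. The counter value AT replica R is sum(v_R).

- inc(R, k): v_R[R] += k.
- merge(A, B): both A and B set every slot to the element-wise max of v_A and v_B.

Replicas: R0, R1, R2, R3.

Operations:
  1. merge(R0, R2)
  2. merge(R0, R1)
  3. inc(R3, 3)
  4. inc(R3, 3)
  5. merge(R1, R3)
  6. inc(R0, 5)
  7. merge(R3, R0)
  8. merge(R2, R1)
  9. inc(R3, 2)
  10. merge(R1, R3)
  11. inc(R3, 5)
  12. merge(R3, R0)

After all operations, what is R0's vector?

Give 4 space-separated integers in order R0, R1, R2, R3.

Answer: 5 0 0 13

Derivation:
Op 1: merge R0<->R2 -> R0=(0,0,0,0) R2=(0,0,0,0)
Op 2: merge R0<->R1 -> R0=(0,0,0,0) R1=(0,0,0,0)
Op 3: inc R3 by 3 -> R3=(0,0,0,3) value=3
Op 4: inc R3 by 3 -> R3=(0,0,0,6) value=6
Op 5: merge R1<->R3 -> R1=(0,0,0,6) R3=(0,0,0,6)
Op 6: inc R0 by 5 -> R0=(5,0,0,0) value=5
Op 7: merge R3<->R0 -> R3=(5,0,0,6) R0=(5,0,0,6)
Op 8: merge R2<->R1 -> R2=(0,0,0,6) R1=(0,0,0,6)
Op 9: inc R3 by 2 -> R3=(5,0,0,8) value=13
Op 10: merge R1<->R3 -> R1=(5,0,0,8) R3=(5,0,0,8)
Op 11: inc R3 by 5 -> R3=(5,0,0,13) value=18
Op 12: merge R3<->R0 -> R3=(5,0,0,13) R0=(5,0,0,13)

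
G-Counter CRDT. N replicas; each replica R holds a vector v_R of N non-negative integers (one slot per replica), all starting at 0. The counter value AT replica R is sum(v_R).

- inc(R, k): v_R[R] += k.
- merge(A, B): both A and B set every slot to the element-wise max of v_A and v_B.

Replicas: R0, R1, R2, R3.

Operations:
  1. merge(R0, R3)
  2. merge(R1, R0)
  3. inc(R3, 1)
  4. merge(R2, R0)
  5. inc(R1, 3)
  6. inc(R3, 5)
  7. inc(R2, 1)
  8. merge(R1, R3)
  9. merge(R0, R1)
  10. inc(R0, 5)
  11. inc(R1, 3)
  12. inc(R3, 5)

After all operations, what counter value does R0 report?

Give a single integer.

Answer: 14

Derivation:
Op 1: merge R0<->R3 -> R0=(0,0,0,0) R3=(0,0,0,0)
Op 2: merge R1<->R0 -> R1=(0,0,0,0) R0=(0,0,0,0)
Op 3: inc R3 by 1 -> R3=(0,0,0,1) value=1
Op 4: merge R2<->R0 -> R2=(0,0,0,0) R0=(0,0,0,0)
Op 5: inc R1 by 3 -> R1=(0,3,0,0) value=3
Op 6: inc R3 by 5 -> R3=(0,0,0,6) value=6
Op 7: inc R2 by 1 -> R2=(0,0,1,0) value=1
Op 8: merge R1<->R3 -> R1=(0,3,0,6) R3=(0,3,0,6)
Op 9: merge R0<->R1 -> R0=(0,3,0,6) R1=(0,3,0,6)
Op 10: inc R0 by 5 -> R0=(5,3,0,6) value=14
Op 11: inc R1 by 3 -> R1=(0,6,0,6) value=12
Op 12: inc R3 by 5 -> R3=(0,3,0,11) value=14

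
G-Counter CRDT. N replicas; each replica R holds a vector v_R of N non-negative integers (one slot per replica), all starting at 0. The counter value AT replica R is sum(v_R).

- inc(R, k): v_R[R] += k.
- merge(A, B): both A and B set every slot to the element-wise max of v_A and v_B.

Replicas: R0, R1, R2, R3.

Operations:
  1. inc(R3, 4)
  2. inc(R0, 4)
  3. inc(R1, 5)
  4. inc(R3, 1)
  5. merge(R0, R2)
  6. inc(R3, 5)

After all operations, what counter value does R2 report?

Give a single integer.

Answer: 4

Derivation:
Op 1: inc R3 by 4 -> R3=(0,0,0,4) value=4
Op 2: inc R0 by 4 -> R0=(4,0,0,0) value=4
Op 3: inc R1 by 5 -> R1=(0,5,0,0) value=5
Op 4: inc R3 by 1 -> R3=(0,0,0,5) value=5
Op 5: merge R0<->R2 -> R0=(4,0,0,0) R2=(4,0,0,0)
Op 6: inc R3 by 5 -> R3=(0,0,0,10) value=10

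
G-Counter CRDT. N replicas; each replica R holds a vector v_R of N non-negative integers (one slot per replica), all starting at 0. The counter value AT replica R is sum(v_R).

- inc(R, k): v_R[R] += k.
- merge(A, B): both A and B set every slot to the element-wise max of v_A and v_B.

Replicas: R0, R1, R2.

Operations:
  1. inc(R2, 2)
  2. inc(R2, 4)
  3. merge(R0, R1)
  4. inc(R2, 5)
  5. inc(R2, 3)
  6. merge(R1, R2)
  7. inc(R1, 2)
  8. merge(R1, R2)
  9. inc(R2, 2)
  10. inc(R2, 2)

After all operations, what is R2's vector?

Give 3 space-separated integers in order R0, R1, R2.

Op 1: inc R2 by 2 -> R2=(0,0,2) value=2
Op 2: inc R2 by 4 -> R2=(0,0,6) value=6
Op 3: merge R0<->R1 -> R0=(0,0,0) R1=(0,0,0)
Op 4: inc R2 by 5 -> R2=(0,0,11) value=11
Op 5: inc R2 by 3 -> R2=(0,0,14) value=14
Op 6: merge R1<->R2 -> R1=(0,0,14) R2=(0,0,14)
Op 7: inc R1 by 2 -> R1=(0,2,14) value=16
Op 8: merge R1<->R2 -> R1=(0,2,14) R2=(0,2,14)
Op 9: inc R2 by 2 -> R2=(0,2,16) value=18
Op 10: inc R2 by 2 -> R2=(0,2,18) value=20

Answer: 0 2 18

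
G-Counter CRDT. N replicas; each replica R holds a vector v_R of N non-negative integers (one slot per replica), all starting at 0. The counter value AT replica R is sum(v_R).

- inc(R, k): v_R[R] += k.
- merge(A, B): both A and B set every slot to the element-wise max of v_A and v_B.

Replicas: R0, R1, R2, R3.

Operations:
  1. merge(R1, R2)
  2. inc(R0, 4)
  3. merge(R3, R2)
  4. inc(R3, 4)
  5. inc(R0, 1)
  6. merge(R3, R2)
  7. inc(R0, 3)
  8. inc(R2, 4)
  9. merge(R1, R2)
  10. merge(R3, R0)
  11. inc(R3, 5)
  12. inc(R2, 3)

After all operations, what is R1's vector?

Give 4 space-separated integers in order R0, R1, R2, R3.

Answer: 0 0 4 4

Derivation:
Op 1: merge R1<->R2 -> R1=(0,0,0,0) R2=(0,0,0,0)
Op 2: inc R0 by 4 -> R0=(4,0,0,0) value=4
Op 3: merge R3<->R2 -> R3=(0,0,0,0) R2=(0,0,0,0)
Op 4: inc R3 by 4 -> R3=(0,0,0,4) value=4
Op 5: inc R0 by 1 -> R0=(5,0,0,0) value=5
Op 6: merge R3<->R2 -> R3=(0,0,0,4) R2=(0,0,0,4)
Op 7: inc R0 by 3 -> R0=(8,0,0,0) value=8
Op 8: inc R2 by 4 -> R2=(0,0,4,4) value=8
Op 9: merge R1<->R2 -> R1=(0,0,4,4) R2=(0,0,4,4)
Op 10: merge R3<->R0 -> R3=(8,0,0,4) R0=(8,0,0,4)
Op 11: inc R3 by 5 -> R3=(8,0,0,9) value=17
Op 12: inc R2 by 3 -> R2=(0,0,7,4) value=11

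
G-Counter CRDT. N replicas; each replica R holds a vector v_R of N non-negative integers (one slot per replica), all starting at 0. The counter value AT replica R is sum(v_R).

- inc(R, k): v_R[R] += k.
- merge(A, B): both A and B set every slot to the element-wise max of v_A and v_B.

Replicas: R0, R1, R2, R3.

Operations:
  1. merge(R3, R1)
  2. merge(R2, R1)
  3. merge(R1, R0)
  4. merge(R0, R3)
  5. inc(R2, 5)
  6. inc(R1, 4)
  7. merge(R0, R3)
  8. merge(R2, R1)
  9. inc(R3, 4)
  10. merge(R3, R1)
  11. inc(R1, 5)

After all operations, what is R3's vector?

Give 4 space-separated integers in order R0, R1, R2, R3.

Answer: 0 4 5 4

Derivation:
Op 1: merge R3<->R1 -> R3=(0,0,0,0) R1=(0,0,0,0)
Op 2: merge R2<->R1 -> R2=(0,0,0,0) R1=(0,0,0,0)
Op 3: merge R1<->R0 -> R1=(0,0,0,0) R0=(0,0,0,0)
Op 4: merge R0<->R3 -> R0=(0,0,0,0) R3=(0,0,0,0)
Op 5: inc R2 by 5 -> R2=(0,0,5,0) value=5
Op 6: inc R1 by 4 -> R1=(0,4,0,0) value=4
Op 7: merge R0<->R3 -> R0=(0,0,0,0) R3=(0,0,0,0)
Op 8: merge R2<->R1 -> R2=(0,4,5,0) R1=(0,4,5,0)
Op 9: inc R3 by 4 -> R3=(0,0,0,4) value=4
Op 10: merge R3<->R1 -> R3=(0,4,5,4) R1=(0,4,5,4)
Op 11: inc R1 by 5 -> R1=(0,9,5,4) value=18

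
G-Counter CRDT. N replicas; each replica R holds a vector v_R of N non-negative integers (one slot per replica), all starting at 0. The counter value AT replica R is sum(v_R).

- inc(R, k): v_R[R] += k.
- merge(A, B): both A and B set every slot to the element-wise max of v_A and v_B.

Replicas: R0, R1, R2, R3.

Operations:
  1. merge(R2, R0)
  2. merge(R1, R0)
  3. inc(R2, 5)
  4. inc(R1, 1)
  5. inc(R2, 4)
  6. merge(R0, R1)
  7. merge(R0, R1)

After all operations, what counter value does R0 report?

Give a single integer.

Op 1: merge R2<->R0 -> R2=(0,0,0,0) R0=(0,0,0,0)
Op 2: merge R1<->R0 -> R1=(0,0,0,0) R0=(0,0,0,0)
Op 3: inc R2 by 5 -> R2=(0,0,5,0) value=5
Op 4: inc R1 by 1 -> R1=(0,1,0,0) value=1
Op 5: inc R2 by 4 -> R2=(0,0,9,0) value=9
Op 6: merge R0<->R1 -> R0=(0,1,0,0) R1=(0,1,0,0)
Op 7: merge R0<->R1 -> R0=(0,1,0,0) R1=(0,1,0,0)

Answer: 1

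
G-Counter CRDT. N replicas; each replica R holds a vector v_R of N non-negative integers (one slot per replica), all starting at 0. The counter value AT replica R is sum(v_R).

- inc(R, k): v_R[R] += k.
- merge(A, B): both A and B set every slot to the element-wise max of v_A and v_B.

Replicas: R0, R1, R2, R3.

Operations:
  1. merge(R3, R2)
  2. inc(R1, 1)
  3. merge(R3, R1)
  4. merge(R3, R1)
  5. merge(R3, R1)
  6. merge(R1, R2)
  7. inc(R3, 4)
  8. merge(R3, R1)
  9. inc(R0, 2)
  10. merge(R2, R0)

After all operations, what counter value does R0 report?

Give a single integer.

Answer: 3

Derivation:
Op 1: merge R3<->R2 -> R3=(0,0,0,0) R2=(0,0,0,0)
Op 2: inc R1 by 1 -> R1=(0,1,0,0) value=1
Op 3: merge R3<->R1 -> R3=(0,1,0,0) R1=(0,1,0,0)
Op 4: merge R3<->R1 -> R3=(0,1,0,0) R1=(0,1,0,0)
Op 5: merge R3<->R1 -> R3=(0,1,0,0) R1=(0,1,0,0)
Op 6: merge R1<->R2 -> R1=(0,1,0,0) R2=(0,1,0,0)
Op 7: inc R3 by 4 -> R3=(0,1,0,4) value=5
Op 8: merge R3<->R1 -> R3=(0,1,0,4) R1=(0,1,0,4)
Op 9: inc R0 by 2 -> R0=(2,0,0,0) value=2
Op 10: merge R2<->R0 -> R2=(2,1,0,0) R0=(2,1,0,0)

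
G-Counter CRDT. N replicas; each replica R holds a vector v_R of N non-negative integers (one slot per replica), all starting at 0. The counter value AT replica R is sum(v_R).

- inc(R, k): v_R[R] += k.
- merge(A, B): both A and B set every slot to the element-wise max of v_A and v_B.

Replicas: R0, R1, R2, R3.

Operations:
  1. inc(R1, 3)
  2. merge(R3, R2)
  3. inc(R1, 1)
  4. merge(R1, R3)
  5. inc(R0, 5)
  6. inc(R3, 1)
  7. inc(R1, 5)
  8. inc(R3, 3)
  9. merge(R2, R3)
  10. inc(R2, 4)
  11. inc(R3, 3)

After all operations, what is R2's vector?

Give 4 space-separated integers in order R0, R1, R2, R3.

Op 1: inc R1 by 3 -> R1=(0,3,0,0) value=3
Op 2: merge R3<->R2 -> R3=(0,0,0,0) R2=(0,0,0,0)
Op 3: inc R1 by 1 -> R1=(0,4,0,0) value=4
Op 4: merge R1<->R3 -> R1=(0,4,0,0) R3=(0,4,0,0)
Op 5: inc R0 by 5 -> R0=(5,0,0,0) value=5
Op 6: inc R3 by 1 -> R3=(0,4,0,1) value=5
Op 7: inc R1 by 5 -> R1=(0,9,0,0) value=9
Op 8: inc R3 by 3 -> R3=(0,4,0,4) value=8
Op 9: merge R2<->R3 -> R2=(0,4,0,4) R3=(0,4,0,4)
Op 10: inc R2 by 4 -> R2=(0,4,4,4) value=12
Op 11: inc R3 by 3 -> R3=(0,4,0,7) value=11

Answer: 0 4 4 4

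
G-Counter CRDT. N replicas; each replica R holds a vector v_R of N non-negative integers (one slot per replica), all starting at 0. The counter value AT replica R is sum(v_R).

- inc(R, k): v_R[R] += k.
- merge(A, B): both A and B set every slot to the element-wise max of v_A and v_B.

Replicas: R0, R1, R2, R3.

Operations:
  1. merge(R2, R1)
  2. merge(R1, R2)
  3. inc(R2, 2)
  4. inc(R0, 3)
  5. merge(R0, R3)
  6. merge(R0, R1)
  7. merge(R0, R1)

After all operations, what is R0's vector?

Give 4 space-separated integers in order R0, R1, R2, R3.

Answer: 3 0 0 0

Derivation:
Op 1: merge R2<->R1 -> R2=(0,0,0,0) R1=(0,0,0,0)
Op 2: merge R1<->R2 -> R1=(0,0,0,0) R2=(0,0,0,0)
Op 3: inc R2 by 2 -> R2=(0,0,2,0) value=2
Op 4: inc R0 by 3 -> R0=(3,0,0,0) value=3
Op 5: merge R0<->R3 -> R0=(3,0,0,0) R3=(3,0,0,0)
Op 6: merge R0<->R1 -> R0=(3,0,0,0) R1=(3,0,0,0)
Op 7: merge R0<->R1 -> R0=(3,0,0,0) R1=(3,0,0,0)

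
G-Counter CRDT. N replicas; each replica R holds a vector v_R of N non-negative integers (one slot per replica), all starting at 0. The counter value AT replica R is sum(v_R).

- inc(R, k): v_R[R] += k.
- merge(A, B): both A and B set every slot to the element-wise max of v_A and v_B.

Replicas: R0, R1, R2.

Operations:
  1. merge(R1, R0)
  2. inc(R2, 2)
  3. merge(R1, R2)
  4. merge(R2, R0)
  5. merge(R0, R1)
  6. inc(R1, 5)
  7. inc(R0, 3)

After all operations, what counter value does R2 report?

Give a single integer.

Op 1: merge R1<->R0 -> R1=(0,0,0) R0=(0,0,0)
Op 2: inc R2 by 2 -> R2=(0,0,2) value=2
Op 3: merge R1<->R2 -> R1=(0,0,2) R2=(0,0,2)
Op 4: merge R2<->R0 -> R2=(0,0,2) R0=(0,0,2)
Op 5: merge R0<->R1 -> R0=(0,0,2) R1=(0,0,2)
Op 6: inc R1 by 5 -> R1=(0,5,2) value=7
Op 7: inc R0 by 3 -> R0=(3,0,2) value=5

Answer: 2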